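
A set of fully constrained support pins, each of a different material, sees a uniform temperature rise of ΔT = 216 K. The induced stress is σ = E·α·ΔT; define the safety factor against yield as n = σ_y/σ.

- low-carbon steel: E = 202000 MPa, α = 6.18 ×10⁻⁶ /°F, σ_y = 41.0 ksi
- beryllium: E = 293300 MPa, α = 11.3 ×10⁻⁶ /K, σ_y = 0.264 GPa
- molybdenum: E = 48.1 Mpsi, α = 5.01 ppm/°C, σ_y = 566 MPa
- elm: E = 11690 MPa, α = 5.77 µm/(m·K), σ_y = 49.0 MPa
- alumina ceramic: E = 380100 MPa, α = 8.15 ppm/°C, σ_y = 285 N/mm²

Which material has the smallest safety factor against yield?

beryllium

Per material, after unit conversion:
  low-carbon steel: E = 202.0, α = 11.1, σ_y = 282.7 → σ = 485 MPa, n = 0.582
  beryllium: E = 293.3, α = 11.3, σ_y = 264.0 → σ = 716 MPa, n = 0.369
  molybdenum: E = 331.6, α = 5.01, σ_y = 566.0 → σ = 359 MPa, n = 1.58
  elm: E = 11.69, α = 5.77, σ_y = 49.00 → σ = 14.6 MPa, n = 3.36
  alumina ceramic: E = 380.1, α = 8.15, σ_y = 285.0 → σ = 669 MPa, n = 0.426
Beryllium has the lowest safety factor, n = 0.369.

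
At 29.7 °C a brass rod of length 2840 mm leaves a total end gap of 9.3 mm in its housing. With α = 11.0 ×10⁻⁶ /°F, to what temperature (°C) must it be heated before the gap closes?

α = 11.0×10⁻⁶/°F × 9/5 = 19.8×10⁻⁶/K.
α·L₀·ΔT = 9.3 mm ⇒ ΔT = 9.3 / (19.8×10⁻⁶ × 2840.0) = 165.4 K.
T = 29.7 + 165.4 = 195.1 °C.

195 °C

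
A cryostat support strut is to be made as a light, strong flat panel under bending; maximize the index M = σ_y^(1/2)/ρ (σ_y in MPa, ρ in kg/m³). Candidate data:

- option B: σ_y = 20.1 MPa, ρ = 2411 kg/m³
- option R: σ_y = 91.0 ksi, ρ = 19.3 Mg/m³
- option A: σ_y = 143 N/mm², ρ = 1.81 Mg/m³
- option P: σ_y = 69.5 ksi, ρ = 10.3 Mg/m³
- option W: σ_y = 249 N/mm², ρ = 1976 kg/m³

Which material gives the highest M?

Putting every candidate on a common basis:
  option B: σ_y = 20.10 MPa, ρ = 2411 kg/m³
  option R: σ_y = 627.4 MPa, ρ = 19300 kg/m³
  option A: σ_y = 143.0 MPa, ρ = 1810 kg/m³
  option P: σ_y = 479.2 MPa, ρ = 10300 kg/m³
  option W: σ_y = 249.0 MPa, ρ = 1976 kg/m³
  option W: M = 7.99×10⁻³
  option A: M = 6.61×10⁻³
  option P: M = 2.13×10⁻³
  option B: M = 1.86×10⁻³
  option R: M = 1.30×10⁻³
Option W has the largest M.

option W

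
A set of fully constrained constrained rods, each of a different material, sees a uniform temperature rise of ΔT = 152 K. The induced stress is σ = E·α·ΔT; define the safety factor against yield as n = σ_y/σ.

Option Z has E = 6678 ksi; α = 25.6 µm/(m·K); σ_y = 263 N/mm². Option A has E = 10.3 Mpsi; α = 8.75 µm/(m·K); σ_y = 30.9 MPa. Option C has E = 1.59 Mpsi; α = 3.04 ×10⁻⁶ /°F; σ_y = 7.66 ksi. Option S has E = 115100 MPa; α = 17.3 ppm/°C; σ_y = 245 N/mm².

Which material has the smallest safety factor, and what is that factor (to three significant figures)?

option A, n = 0.327

In consistent units (E in GPa, α in ×10⁻⁶/K, σ_y in MPa):
  option Z: E = 46.04, α = 25.6, σ_y = 263.0 → σ = 179 MPa, n = 1.47
  option A: E = 71.02, α = 8.75, σ_y = 30.90 → σ = 94.5 MPa, n = 0.327
  option C: E = 10.96, α = 5.47, σ_y = 52.81 → σ = 9.12 MPa, n = 5.79
  option S: E = 115.1, α = 17.3, σ_y = 245.0 → σ = 303 MPa, n = 0.809
Smallest n: option A with n = 0.327.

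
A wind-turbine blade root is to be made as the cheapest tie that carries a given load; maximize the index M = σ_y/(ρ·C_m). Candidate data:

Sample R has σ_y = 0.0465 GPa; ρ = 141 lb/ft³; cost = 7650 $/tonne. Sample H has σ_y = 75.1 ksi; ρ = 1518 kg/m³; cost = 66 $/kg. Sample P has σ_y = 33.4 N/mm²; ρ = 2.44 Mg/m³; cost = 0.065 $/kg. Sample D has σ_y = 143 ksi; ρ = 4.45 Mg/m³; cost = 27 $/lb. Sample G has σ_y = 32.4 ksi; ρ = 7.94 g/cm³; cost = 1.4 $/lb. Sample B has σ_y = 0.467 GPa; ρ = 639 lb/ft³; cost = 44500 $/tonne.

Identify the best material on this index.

sample P

Normalizing units and computing the index:
  sample R: σ_y = 46.50 MPa, ρ = 2259 kg/m³, cost = 7.650 $/kg
  sample H: σ_y = 517.8 MPa, ρ = 1518 kg/m³, cost = 66.00 $/kg
  sample P: σ_y = 33.40 MPa, ρ = 2440 kg/m³, cost = 0.06500 $/kg
  sample D: σ_y = 986.0 MPa, ρ = 4450 kg/m³, cost = 59.52 $/kg
  sample G: σ_y = 223.4 MPa, ρ = 7940 kg/m³, cost = 3.086 $/kg
  sample B: σ_y = 467.0 MPa, ρ = 10240 kg/m³, cost = 44.50 $/kg
  sample P: M = 211 kN·m per $
  sample G: M = 9.12 kN·m per $
  sample H: M = 5.17 kN·m per $
  sample D: M = 3.72 kN·m per $
  sample R: M = 2.69 kN·m per $
  sample B: M = 1.03 kN·m per $
Sample P has the largest M.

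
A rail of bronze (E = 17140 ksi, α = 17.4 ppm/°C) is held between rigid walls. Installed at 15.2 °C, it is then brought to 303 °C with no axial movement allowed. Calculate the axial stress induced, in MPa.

E = 17140 ksi = 118.2 GPa.
ΔT = 287.8 K. Constrained thermal stress σ = E·α·ΔT = 118.2×10³ MPa × 17.4×10⁻⁶ × 287.8 = 592 MPa (compressive).

592 MPa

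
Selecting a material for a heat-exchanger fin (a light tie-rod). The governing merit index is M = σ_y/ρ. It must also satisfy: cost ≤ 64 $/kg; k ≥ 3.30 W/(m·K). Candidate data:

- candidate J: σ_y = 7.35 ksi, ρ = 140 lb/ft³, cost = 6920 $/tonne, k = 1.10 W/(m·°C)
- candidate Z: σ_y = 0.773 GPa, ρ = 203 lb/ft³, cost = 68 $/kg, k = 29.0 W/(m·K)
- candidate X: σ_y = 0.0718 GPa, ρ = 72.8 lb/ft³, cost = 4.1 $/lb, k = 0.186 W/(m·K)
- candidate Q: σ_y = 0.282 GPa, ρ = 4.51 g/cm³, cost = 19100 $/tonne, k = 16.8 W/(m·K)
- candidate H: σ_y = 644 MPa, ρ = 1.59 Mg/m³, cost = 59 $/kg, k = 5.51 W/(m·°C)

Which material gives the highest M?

candidate H

Screen on constraints: cost ≤ 64 $/kg; k ≥ 3.30 W/(m·K). Survivors: candidate Q, candidate H.
Normalizing units and computing the index:
  candidate Q: σ_y = 282.0 MPa, ρ = 4510 kg/m³
  candidate H: σ_y = 644.0 MPa, ρ = 1590 kg/m³
  candidate H: M = 405 kN·m/kg
  candidate Q: M = 62.5 kN·m/kg
The maximum is for candidate H.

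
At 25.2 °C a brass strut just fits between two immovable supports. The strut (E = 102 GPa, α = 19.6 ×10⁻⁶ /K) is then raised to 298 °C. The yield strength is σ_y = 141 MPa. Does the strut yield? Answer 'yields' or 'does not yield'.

ΔT = 272.8 K. Constrained thermal stress σ = E·α·ΔT = 102.0×10³ MPa × 19.6×10⁻⁶ × 272.8 = 545 MPa (compressive).
Compare to σ_y = 141 MPa: σ ≥ σ_y, so it yields.

yields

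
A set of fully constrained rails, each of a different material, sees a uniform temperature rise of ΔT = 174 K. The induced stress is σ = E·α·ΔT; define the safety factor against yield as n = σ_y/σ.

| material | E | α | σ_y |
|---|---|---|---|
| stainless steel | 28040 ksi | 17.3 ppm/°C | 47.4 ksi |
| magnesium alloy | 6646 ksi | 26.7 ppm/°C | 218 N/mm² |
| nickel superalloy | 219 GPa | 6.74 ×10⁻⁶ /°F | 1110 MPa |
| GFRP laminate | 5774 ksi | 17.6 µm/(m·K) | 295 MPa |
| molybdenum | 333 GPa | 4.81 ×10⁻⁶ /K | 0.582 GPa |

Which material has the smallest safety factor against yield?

Per material, after unit conversion:
  stainless steel: E = 193.3, α = 17.3, σ_y = 326.8 → σ = 582 MPa, n = 0.562
  magnesium alloy: E = 45.82, α = 26.7, σ_y = 218.0 → σ = 213 MPa, n = 1.02
  nickel superalloy: E = 219.0, α = 12.1, σ_y = 1110 → σ = 462 MPa, n = 2.40
  GFRP laminate: E = 39.81, α = 17.6, σ_y = 295.0 → σ = 122 MPa, n = 2.42
  molybdenum: E = 333.0, α = 4.81, σ_y = 582.0 → σ = 279 MPa, n = 2.09
Smallest n: stainless steel with n = 0.562.

stainless steel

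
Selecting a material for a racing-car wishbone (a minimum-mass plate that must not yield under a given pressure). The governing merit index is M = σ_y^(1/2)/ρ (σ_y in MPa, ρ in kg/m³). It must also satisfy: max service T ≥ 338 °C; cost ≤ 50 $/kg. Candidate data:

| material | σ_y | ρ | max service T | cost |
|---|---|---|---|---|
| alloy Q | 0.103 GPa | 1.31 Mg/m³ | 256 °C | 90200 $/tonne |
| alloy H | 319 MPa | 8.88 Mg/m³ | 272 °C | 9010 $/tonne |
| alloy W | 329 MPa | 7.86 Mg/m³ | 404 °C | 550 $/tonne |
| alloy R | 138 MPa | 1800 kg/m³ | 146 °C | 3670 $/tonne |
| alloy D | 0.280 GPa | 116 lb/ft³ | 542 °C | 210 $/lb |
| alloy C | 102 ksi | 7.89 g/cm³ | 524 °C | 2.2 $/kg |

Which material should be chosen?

alloy C

Screen on constraints: max service T ≥ 338 °C; cost ≤ 50 $/kg. Survivors: alloy W, alloy C.
After converting to SI:
  alloy W: σ_y = 329.0 MPa, ρ = 7860 kg/m³
  alloy C: σ_y = 703.3 MPa, ρ = 7890 kg/m³
  alloy C: M = 3.36×10⁻³
  alloy W: M = 2.31×10⁻³
Highest index: alloy C.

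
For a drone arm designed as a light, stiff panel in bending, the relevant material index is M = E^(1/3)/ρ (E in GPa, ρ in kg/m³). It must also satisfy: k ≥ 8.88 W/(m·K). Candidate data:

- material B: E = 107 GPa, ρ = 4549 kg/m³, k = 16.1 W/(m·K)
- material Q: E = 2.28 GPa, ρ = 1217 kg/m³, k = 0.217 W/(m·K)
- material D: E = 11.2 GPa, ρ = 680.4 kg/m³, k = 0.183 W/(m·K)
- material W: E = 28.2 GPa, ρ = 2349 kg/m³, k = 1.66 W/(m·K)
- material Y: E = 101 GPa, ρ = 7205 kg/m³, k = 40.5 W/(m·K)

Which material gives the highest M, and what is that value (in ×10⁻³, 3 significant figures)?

material B, M = 1.04×10⁻³

Screen on constraints: k ≥ 8.88 W/(m·K). Survivors: material B, material Y.
Per-candidate index values:
  material B: M = 1.04×10⁻³
  material Y: M = 0.646×10⁻³
Highest index: material B.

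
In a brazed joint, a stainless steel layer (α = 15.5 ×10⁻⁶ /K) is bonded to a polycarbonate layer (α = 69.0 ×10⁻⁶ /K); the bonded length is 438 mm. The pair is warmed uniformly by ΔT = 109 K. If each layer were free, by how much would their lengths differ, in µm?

Δα = |15.5 − 69.0|×10⁻⁶/K = 53.5×10⁻⁶/K.
ΔL_mismatch = Δα·L·ΔT = 53.5×10⁻⁶ × 438.0 mm × 109.0 K = 2550 µm.

2550 µm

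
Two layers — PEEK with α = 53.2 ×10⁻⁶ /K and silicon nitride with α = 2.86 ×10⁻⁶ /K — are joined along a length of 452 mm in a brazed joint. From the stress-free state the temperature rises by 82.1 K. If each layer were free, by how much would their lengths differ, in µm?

Δα = |53.2 − 2.86|×10⁻⁶/K = 50.3×10⁻⁶/K.
ΔL_mismatch = Δα·L·ΔT = 50.3×10⁻⁶ × 452.0 mm × 82.1 K = 1870 µm.

1870 µm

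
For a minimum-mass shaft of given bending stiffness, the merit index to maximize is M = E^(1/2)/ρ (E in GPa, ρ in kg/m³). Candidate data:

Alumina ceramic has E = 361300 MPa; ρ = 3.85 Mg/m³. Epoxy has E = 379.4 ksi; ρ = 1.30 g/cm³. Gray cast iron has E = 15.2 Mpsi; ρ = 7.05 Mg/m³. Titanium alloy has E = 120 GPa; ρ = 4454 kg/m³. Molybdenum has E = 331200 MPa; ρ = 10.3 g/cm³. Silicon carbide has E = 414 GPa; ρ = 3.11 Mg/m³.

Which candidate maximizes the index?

Normalizing units and computing the index:
  alumina ceramic: E = 361.3 GPa, ρ = 3850 kg/m³
  epoxy: E = 2.616 GPa, ρ = 1300 kg/m³
  gray cast iron: E = 104.8 GPa, ρ = 7050 kg/m³
  titanium alloy: E = 120.0 GPa, ρ = 4454 kg/m³
  molybdenum: E = 331.2 GPa, ρ = 10300 kg/m³
  silicon carbide: E = 414.0 GPa, ρ = 3110 kg/m³
  silicon carbide: M = 6.54×10⁻³
  alumina ceramic: M = 4.94×10⁻³
  titanium alloy: M = 2.46×10⁻³
  molybdenum: M = 1.77×10⁻³
  gray cast iron: M = 1.45×10⁻³
  epoxy: M = 1.24×10⁻³
Silicon carbide ranks first.

silicon carbide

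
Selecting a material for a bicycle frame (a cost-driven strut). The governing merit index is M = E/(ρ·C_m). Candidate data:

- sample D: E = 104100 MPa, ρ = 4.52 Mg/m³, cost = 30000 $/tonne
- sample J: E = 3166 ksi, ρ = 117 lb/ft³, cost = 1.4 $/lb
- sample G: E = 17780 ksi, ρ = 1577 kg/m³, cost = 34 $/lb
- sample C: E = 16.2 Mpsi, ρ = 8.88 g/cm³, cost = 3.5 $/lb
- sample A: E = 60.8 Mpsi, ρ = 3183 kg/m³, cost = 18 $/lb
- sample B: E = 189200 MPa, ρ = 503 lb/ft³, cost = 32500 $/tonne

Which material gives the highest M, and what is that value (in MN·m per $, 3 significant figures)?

sample J, M = 3.77 MN·m per $

After converting to SI:
  sample D: E = 104.1 GPa, ρ = 4520 kg/m³, cost = 30.00 $/kg
  sample J: E = 21.83 GPa, ρ = 1874 kg/m³, cost = 3.086 $/kg
  sample G: E = 122.6 GPa, ρ = 1577 kg/m³, cost = 74.96 $/kg
  sample C: E = 111.7 GPa, ρ = 8880 kg/m³, cost = 7.716 $/kg
  sample A: E = 419.2 GPa, ρ = 3183 kg/m³, cost = 39.68 $/kg
  sample B: E = 189.2 GPa, ρ = 8057 kg/m³, cost = 32.50 $/kg
  sample J: M = 3.77 MN·m per $
  sample A: M = 3.32 MN·m per $
  sample C: M = 1.63 MN·m per $
  sample G: M = 1.04 MN·m per $
  sample D: M = 0.768 MN·m per $
  sample B: M = 0.723 MN·m per $
Highest index: sample J.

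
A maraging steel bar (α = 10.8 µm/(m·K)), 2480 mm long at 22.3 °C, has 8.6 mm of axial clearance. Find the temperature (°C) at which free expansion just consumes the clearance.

343 °C

α·L₀·ΔT = 8.6 mm ⇒ ΔT = 8.6 / (10.8×10⁻⁶ × 2480.0) = 321.1 K.
T = 22.3 + 321.1 = 343.4 °C.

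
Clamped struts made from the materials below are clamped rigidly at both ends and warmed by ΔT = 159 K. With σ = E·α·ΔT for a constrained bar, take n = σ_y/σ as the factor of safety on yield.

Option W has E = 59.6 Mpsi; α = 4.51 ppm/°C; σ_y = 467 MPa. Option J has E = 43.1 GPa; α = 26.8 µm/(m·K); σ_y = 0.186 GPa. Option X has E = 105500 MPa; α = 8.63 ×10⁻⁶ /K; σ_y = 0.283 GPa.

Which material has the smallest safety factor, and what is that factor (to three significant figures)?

option J, n = 1.01

Converting E to GPa, α to ×10⁻⁶/K, σ_y to MPa, then σ and n for each:
  option W: E = 410.9, α = 4.51, σ_y = 467.0 → σ = 295 MPa, n = 1.58
  option J: E = 43.10, α = 26.8, σ_y = 186.0 → σ = 184 MPa, n = 1.01
  option X: E = 105.5, α = 8.63, σ_y = 283.0 → σ = 145 MPa, n = 1.95
The minimum is option J at n = 1.01.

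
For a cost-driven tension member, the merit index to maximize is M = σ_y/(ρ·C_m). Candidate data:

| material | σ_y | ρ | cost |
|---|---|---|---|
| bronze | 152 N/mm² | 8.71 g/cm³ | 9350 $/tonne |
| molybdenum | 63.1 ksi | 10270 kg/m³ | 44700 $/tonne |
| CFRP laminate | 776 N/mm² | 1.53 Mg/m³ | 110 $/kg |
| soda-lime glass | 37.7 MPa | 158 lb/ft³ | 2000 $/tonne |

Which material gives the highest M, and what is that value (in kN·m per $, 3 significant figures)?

soda-lime glass, M = 7.45 kN·m per $

After converting to SI:
  bronze: σ_y = 152.0 MPa, ρ = 8710 kg/m³, cost = 9.350 $/kg
  molybdenum: σ_y = 435.1 MPa, ρ = 10270 kg/m³, cost = 44.70 $/kg
  CFRP laminate: σ_y = 776.0 MPa, ρ = 1530 kg/m³, cost = 110.0 $/kg
  soda-lime glass: σ_y = 37.70 MPa, ρ = 2531 kg/m³, cost = 2.000 $/kg
  soda-lime glass: M = 7.45 kN·m per $
  CFRP laminate: M = 4.61 kN·m per $
  bronze: M = 1.87 kN·m per $
  molybdenum: M = 0.948 kN·m per $
Soda-lime glass ranks first.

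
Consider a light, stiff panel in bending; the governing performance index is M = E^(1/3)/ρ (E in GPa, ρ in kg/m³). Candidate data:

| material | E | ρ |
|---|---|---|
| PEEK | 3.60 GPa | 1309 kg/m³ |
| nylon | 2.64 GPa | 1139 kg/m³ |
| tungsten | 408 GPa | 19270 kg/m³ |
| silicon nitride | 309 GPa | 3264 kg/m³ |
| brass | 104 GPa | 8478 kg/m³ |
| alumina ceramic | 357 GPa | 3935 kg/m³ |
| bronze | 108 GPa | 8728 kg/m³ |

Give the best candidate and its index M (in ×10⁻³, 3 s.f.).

silicon nitride, M = 2.07×10⁻³

Computing M directly (units already consistent):
  silicon nitride: M = 2.07×10⁻³
  alumina ceramic: M = 1.80×10⁻³
  nylon: M = 1.21×10⁻³
  PEEK: M = 1.17×10⁻³
  brass: M = 0.555×10⁻³
  bronze: M = 0.546×10⁻³
  tungsten: M = 0.385×10⁻³
Silicon nitride ranks first.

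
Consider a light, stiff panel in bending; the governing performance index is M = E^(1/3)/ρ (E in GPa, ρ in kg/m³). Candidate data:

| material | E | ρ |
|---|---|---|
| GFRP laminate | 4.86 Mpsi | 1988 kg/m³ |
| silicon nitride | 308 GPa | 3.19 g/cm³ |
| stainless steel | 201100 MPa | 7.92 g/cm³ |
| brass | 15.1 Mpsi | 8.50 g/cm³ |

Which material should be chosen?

Normalizing units and computing the index:
  GFRP laminate: E = 33.51 GPa, ρ = 1988 kg/m³
  silicon nitride: E = 308.0 GPa, ρ = 3190 kg/m³
  stainless steel: E = 201.1 GPa, ρ = 7920 kg/m³
  brass: E = 104.1 GPa, ρ = 8500 kg/m³
  silicon nitride: M = 2.12×10⁻³
  GFRP laminate: M = 1.62×10⁻³
  stainless steel: M = 0.740×10⁻³
  brass: M = 0.553×10⁻³
Silicon nitride ranks first.

silicon nitride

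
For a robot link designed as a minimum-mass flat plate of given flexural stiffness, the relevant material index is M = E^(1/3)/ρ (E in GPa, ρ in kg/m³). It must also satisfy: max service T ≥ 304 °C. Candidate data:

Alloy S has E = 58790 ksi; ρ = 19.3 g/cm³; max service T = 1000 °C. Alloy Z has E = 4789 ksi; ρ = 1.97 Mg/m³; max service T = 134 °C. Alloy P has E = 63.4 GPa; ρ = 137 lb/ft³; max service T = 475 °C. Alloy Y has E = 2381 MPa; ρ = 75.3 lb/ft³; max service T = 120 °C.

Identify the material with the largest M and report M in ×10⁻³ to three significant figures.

Screen on constraints: max service T ≥ 304 °C. Survivors: alloy S, alloy P.
Putting every candidate on a common basis:
  alloy S: E = 405.3 GPa, ρ = 19300 kg/m³
  alloy P: E = 63.40 GPa, ρ = 2195 kg/m³
  alloy P: M = 1.82×10⁻³
  alloy S: M = 0.383×10⁻³
Alloy P ranks first.

alloy P, M = 1.82×10⁻³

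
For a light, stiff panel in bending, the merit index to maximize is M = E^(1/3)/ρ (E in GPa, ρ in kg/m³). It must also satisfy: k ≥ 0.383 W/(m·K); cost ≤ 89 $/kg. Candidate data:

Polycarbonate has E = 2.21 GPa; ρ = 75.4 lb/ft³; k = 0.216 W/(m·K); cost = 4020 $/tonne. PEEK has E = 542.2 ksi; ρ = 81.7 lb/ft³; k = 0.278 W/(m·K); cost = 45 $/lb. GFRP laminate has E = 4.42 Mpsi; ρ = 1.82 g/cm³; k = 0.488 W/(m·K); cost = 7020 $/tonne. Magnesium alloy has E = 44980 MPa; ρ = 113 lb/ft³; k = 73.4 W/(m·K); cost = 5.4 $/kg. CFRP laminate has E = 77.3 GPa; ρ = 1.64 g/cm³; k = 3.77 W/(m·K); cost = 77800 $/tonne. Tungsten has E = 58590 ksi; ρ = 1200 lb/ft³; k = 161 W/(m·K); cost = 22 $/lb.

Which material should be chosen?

Screen on constraints: k ≥ 0.383 W/(m·K); cost ≤ 89 $/kg. Survivors: GFRP laminate, magnesium alloy, CFRP laminate, tungsten.
Putting every candidate on a common basis:
  GFRP laminate: E = 30.47 GPa, ρ = 1820 kg/m³
  magnesium alloy: E = 44.98 GPa, ρ = 1810 kg/m³
  CFRP laminate: E = 77.30 GPa, ρ = 1640 kg/m³
  tungsten: E = 404.0 GPa, ρ = 19220 kg/m³
  CFRP laminate: M = 2.60×10⁻³
  magnesium alloy: M = 1.96×10⁻³
  GFRP laminate: M = 1.72×10⁻³
  tungsten: M = 0.385×10⁻³
CFRP laminate has the largest M.

CFRP laminate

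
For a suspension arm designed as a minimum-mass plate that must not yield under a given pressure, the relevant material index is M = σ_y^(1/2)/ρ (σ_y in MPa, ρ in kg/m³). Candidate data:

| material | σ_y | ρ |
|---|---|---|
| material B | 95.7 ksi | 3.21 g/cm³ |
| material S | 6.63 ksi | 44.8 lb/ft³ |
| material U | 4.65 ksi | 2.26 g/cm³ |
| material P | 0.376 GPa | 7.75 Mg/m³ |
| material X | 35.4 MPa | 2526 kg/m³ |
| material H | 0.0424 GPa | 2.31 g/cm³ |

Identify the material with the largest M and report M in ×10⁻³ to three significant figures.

In SI units:
  material B: σ_y = 659.8 MPa, ρ = 3210 kg/m³
  material S: σ_y = 45.71 MPa, ρ = 717.6 kg/m³
  material U: σ_y = 32.06 MPa, ρ = 2260 kg/m³
  material P: σ_y = 376.0 MPa, ρ = 7750 kg/m³
  material X: σ_y = 35.40 MPa, ρ = 2526 kg/m³
  material H: σ_y = 42.40 MPa, ρ = 2310 kg/m³
  material S: M = 9.42×10⁻³
  material B: M = 8.00×10⁻³
  material H: M = 2.82×10⁻³
  material U: M = 2.51×10⁻³
  material P: M = 2.50×10⁻³
  material X: M = 2.36×10⁻³
Material S has the largest M.

material S, M = 9.42×10⁻³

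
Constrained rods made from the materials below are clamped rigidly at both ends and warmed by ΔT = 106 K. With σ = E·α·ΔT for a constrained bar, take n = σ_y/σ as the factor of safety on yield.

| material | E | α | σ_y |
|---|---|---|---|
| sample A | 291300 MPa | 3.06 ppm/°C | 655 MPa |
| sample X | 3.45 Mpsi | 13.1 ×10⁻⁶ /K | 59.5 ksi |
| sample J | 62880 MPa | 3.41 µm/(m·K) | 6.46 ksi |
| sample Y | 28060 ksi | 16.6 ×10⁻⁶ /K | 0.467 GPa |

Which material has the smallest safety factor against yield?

sample Y

In consistent units (E in GPa, α in ×10⁻⁶/K, σ_y in MPa):
  sample A: E = 291.3, α = 3.06, σ_y = 655.0 → σ = 94.5 MPa, n = 6.93
  sample X: E = 23.79, α = 13.1, σ_y = 410.2 → σ = 33.0 MPa, n = 12.4
  sample J: E = 62.88, α = 3.41, σ_y = 44.54 → σ = 22.7 MPa, n = 1.96
  sample Y: E = 193.5, α = 16.6, σ_y = 467.0 → σ = 340 MPa, n = 1.37
Sample Y has the lowest safety factor, n = 1.37.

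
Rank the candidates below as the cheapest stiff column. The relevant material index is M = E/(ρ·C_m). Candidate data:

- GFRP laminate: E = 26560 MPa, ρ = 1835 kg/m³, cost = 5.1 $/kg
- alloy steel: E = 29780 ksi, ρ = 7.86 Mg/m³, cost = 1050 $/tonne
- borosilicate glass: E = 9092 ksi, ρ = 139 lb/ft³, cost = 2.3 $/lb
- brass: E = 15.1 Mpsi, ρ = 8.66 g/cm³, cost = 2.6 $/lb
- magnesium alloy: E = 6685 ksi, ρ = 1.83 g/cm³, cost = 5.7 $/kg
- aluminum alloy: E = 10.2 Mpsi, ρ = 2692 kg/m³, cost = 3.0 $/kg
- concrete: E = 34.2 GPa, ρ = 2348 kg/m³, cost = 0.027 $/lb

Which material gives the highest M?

After converting to SI:
  GFRP laminate: E = 26.56 GPa, ρ = 1835 kg/m³, cost = 5.100 $/kg
  alloy steel: E = 205.3 GPa, ρ = 7860 kg/m³, cost = 1.050 $/kg
  borosilicate glass: E = 62.69 GPa, ρ = 2227 kg/m³, cost = 5.071 $/kg
  brass: E = 104.1 GPa, ρ = 8660 kg/m³, cost = 5.732 $/kg
  magnesium alloy: E = 46.09 GPa, ρ = 1830 kg/m³, cost = 5.700 $/kg
  aluminum alloy: E = 70.33 GPa, ρ = 2692 kg/m³, cost = 3.000 $/kg
  concrete: E = 34.20 GPa, ρ = 2348 kg/m³, cost = 0.05952 $/kg
  concrete: M = 245 MN·m per $
  alloy steel: M = 24.9 MN·m per $
  aluminum alloy: M = 8.71 MN·m per $
  borosilicate glass: M = 5.55 MN·m per $
  magnesium alloy: M = 4.42 MN·m per $
  GFRP laminate: M = 2.84 MN·m per $
  brass: M = 2.10 MN·m per $
Highest index: concrete.

concrete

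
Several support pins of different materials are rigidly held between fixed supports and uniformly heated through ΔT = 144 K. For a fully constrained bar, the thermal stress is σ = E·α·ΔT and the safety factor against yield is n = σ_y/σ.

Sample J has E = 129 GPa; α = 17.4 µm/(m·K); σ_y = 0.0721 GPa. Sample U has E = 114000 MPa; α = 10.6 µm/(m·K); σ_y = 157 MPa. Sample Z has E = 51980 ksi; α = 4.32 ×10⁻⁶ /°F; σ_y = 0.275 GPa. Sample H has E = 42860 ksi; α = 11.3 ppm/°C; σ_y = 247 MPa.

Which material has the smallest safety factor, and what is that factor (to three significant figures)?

Per material, after unit conversion:
  sample J: E = 129.0, α = 17.4, σ_y = 72.10 → σ = 323 MPa, n = 0.223
  sample U: E = 114.0, α = 10.6, σ_y = 157.0 → σ = 174 MPa, n = 0.902
  sample Z: E = 358.4, α = 7.78, σ_y = 275.0 → σ = 401 MPa, n = 0.685
  sample H: E = 295.5, α = 11.3, σ_y = 247.0 → σ = 481 MPa, n = 0.514
Smallest n: sample J with n = 0.223.

sample J, n = 0.223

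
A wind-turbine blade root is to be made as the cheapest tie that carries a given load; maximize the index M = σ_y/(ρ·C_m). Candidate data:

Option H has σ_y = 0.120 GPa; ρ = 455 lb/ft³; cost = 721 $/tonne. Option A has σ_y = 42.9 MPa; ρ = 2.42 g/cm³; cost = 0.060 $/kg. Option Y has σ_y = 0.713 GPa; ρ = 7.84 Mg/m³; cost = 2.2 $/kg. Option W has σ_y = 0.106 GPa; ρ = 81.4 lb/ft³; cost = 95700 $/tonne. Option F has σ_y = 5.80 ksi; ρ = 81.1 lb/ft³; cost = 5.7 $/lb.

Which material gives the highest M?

option A

Convert each candidate to consistent units, then evaluate M:
  option H: σ_y = 120.0 MPa, ρ = 7288 kg/m³, cost = 0.7210 $/kg
  option A: σ_y = 42.90 MPa, ρ = 2420 kg/m³, cost = 0.06000 $/kg
  option Y: σ_y = 713.0 MPa, ρ = 7840 kg/m³, cost = 2.200 $/kg
  option W: σ_y = 106.0 MPa, ρ = 1304 kg/m³, cost = 95.70 $/kg
  option F: σ_y = 39.99 MPa, ρ = 1299 kg/m³, cost = 12.57 $/kg
  option A: M = 295 kN·m per $
  option Y: M = 41.3 kN·m per $
  option H: M = 22.8 kN·m per $
  option F: M = 2.45 kN·m per $
  option W: M = 0.849 kN·m per $
Option A has the largest M.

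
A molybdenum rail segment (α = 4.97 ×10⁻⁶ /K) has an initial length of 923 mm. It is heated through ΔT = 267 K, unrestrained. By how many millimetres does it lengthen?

1.22 mm

ΔL = α·L₀·ΔT = 4.97×10⁻⁶ × 923 mm × 267.0 K = 1.22 mm.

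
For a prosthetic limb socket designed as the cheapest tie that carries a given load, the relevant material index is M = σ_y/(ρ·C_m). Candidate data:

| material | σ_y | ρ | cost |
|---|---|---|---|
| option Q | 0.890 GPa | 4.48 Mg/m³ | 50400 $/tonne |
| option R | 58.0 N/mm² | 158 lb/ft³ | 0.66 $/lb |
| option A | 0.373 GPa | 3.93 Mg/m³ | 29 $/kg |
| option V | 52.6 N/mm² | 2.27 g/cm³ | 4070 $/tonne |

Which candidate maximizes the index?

In SI units:
  option Q: σ_y = 890.0 MPa, ρ = 4480 kg/m³, cost = 50.40 $/kg
  option R: σ_y = 58.00 MPa, ρ = 2531 kg/m³, cost = 1.455 $/kg
  option A: σ_y = 373.0 MPa, ρ = 3930 kg/m³, cost = 29.00 $/kg
  option V: σ_y = 52.60 MPa, ρ = 2270 kg/m³, cost = 4.070 $/kg
  option R: M = 15.7 kN·m per $
  option V: M = 5.69 kN·m per $
  option Q: M = 3.94 kN·m per $
  option A: M = 3.27 kN·m per $
Highest index: option R.

option R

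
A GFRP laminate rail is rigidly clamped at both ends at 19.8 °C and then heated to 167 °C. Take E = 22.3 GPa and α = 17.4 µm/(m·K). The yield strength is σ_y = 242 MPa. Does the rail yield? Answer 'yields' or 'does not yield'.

ΔT = 147.2 K. Constrained thermal stress σ = E·α·ΔT = 22.30×10³ MPa × 17.4×10⁻⁶ × 147.2 = 57.1 MPa (compressive).
Compare to σ_y = 242 MPa: σ < σ_y, so it does not yield.

does not yield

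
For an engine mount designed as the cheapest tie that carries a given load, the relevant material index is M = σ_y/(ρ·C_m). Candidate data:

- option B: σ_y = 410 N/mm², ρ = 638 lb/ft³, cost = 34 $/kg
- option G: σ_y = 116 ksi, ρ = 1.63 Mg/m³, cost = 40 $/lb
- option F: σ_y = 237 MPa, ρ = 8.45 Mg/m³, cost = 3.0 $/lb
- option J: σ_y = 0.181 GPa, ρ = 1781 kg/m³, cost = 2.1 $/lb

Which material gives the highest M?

After converting to SI:
  option B: σ_y = 410.0 MPa, ρ = 10220 kg/m³, cost = 34.00 $/kg
  option G: σ_y = 799.8 MPa, ρ = 1630 kg/m³, cost = 88.18 $/kg
  option F: σ_y = 237.0 MPa, ρ = 8450 kg/m³, cost = 6.614 $/kg
  option J: σ_y = 181.0 MPa, ρ = 1781 kg/m³, cost = 4.630 $/kg
  option J: M = 22.0 kN·m per $
  option G: M = 5.56 kN·m per $
  option F: M = 4.24 kN·m per $
  option B: M = 1.18 kN·m per $
Option J has the largest M.

option J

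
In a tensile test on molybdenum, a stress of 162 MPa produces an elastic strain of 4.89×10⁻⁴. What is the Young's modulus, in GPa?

E = σ/ε = 162 MPa / 4.89×10⁻⁴ = 331300 MPa = 331 GPa.

331 GPa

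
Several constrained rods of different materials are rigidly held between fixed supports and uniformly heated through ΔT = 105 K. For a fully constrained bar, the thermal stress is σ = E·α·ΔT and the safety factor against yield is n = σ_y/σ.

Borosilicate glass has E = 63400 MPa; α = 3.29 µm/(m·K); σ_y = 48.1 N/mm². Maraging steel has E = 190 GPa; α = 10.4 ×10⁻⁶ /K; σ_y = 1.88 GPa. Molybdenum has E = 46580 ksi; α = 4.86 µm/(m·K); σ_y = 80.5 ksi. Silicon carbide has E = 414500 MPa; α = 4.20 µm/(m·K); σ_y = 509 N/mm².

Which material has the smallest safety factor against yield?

borosilicate glass

Converting E to GPa, α to ×10⁻⁶/K, σ_y to MPa, then σ and n for each:
  borosilicate glass: E = 63.40, α = 3.29, σ_y = 48.10 → σ = 21.9 MPa, n = 2.20
  maraging steel: E = 190.0, α = 10.4, σ_y = 1880 → σ = 207 MPa, n = 9.06
  molybdenum: E = 321.2, α = 4.86, σ_y = 555.0 → σ = 164 MPa, n = 3.39
  silicon carbide: E = 414.5, α = 4.20, σ_y = 509.0 → σ = 183 MPa, n = 2.78
Borosilicate glass has the lowest safety factor, n = 2.20.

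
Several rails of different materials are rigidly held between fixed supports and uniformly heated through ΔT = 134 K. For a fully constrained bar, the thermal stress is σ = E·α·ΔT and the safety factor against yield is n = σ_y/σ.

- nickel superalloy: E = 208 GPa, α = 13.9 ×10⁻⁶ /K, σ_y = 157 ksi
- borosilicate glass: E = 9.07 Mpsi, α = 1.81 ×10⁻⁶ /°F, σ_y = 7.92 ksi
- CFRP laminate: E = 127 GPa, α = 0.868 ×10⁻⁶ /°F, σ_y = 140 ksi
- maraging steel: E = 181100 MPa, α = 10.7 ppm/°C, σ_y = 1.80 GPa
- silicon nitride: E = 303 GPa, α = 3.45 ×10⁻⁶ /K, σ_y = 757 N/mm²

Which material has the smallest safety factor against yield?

Per material, after unit conversion:
  nickel superalloy: E = 208.0, α = 13.9, σ_y = 1082 → σ = 387 MPa, n = 2.79
  borosilicate glass: E = 62.54, α = 3.26, σ_y = 54.61 → σ = 27.3 MPa, n = 2.00
  CFRP laminate: E = 127.0, α = 1.56, σ_y = 965.3 → σ = 26.6 MPa, n = 36.3
  maraging steel: E = 181.1, α = 10.7, σ_y = 1800 → σ = 260 MPa, n = 6.93
  silicon nitride: E = 303.0, α = 3.45, σ_y = 757.0 → σ = 140 MPa, n = 5.40
Borosilicate glass has the lowest safety factor, n = 2.00.

borosilicate glass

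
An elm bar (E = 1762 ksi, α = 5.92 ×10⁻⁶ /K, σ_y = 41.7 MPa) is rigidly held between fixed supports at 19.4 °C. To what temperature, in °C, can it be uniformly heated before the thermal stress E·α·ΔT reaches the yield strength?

599 °C

E = 1762 ksi = 12.15 GPa.
E·α·ΔT = 41.70 MPa ⇒ ΔT = 41.70 / (12.15×10³ × 5.92×10⁻⁶) = 579.8 K.
T = 19.4 + 579.8 = 599.2 °C.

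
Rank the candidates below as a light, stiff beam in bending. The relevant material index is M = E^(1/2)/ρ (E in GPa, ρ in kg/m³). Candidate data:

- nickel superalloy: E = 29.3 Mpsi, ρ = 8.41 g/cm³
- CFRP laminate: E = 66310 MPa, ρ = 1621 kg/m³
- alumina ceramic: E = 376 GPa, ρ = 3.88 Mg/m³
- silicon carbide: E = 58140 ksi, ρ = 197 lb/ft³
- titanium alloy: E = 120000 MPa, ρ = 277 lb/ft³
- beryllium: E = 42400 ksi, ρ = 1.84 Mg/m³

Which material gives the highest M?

beryllium

Normalizing units and computing the index:
  nickel superalloy: E = 202.0 GPa, ρ = 8410 kg/m³
  CFRP laminate: E = 66.31 GPa, ρ = 1621 kg/m³
  alumina ceramic: E = 376.0 GPa, ρ = 3880 kg/m³
  silicon carbide: E = 400.9 GPa, ρ = 3156 kg/m³
  titanium alloy: E = 120.0 GPa, ρ = 4437 kg/m³
  beryllium: E = 292.3 GPa, ρ = 1840 kg/m³
  beryllium: M = 9.29×10⁻³
  silicon carbide: M = 6.34×10⁻³
  CFRP laminate: M = 5.02×10⁻³
  alumina ceramic: M = 5.00×10⁻³
  titanium alloy: M = 2.47×10⁻³
  nickel superalloy: M = 1.69×10⁻³
Highest index: beryllium.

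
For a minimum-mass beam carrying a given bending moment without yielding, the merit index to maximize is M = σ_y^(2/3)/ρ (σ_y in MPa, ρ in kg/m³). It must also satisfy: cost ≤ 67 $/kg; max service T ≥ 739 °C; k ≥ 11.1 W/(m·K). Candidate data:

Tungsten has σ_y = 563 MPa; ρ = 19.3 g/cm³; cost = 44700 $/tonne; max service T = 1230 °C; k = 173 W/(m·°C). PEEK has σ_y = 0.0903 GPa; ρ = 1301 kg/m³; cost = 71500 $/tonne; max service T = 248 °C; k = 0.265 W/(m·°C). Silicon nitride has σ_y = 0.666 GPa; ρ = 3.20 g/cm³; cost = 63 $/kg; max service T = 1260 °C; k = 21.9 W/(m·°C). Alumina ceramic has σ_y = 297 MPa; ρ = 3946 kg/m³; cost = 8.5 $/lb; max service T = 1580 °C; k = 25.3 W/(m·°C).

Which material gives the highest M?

silicon nitride

Screen on constraints: cost ≤ 67 $/kg; max service T ≥ 739 °C; k ≥ 11.1 W/(m·K). Survivors: tungsten, silicon nitride, alumina ceramic.
Normalizing units and computing the index:
  tungsten: σ_y = 563.0 MPa, ρ = 19300 kg/m³
  silicon nitride: σ_y = 666.0 MPa, ρ = 3200 kg/m³
  alumina ceramic: σ_y = 297.0 MPa, ρ = 3946 kg/m³
  silicon nitride: M = 23.8×10⁻³
  alumina ceramic: M = 11.3×10⁻³
  tungsten: M = 3.53×10⁻³
Silicon nitride has the largest M.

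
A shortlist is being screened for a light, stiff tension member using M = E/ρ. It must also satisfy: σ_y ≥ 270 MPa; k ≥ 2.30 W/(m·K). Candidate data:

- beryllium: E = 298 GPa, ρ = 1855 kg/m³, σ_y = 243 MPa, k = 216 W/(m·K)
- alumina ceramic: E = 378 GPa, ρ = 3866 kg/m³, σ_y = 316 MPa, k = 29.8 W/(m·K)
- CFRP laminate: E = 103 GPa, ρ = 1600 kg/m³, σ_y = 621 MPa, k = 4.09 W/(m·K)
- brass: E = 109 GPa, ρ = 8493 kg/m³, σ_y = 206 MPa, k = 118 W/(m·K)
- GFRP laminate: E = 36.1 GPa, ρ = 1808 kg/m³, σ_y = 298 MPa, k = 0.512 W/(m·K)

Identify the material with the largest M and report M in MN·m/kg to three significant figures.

Screen on constraints: σ_y ≥ 270 MPa; k ≥ 2.30 W/(m·K). Survivors: alumina ceramic, CFRP laminate.
Computing M directly (units already consistent):
  alumina ceramic: M = 97.8 MN·m/kg
  CFRP laminate: M = 64.4 MN·m/kg
The maximum is for alumina ceramic.

alumina ceramic, M = 97.8 MN·m/kg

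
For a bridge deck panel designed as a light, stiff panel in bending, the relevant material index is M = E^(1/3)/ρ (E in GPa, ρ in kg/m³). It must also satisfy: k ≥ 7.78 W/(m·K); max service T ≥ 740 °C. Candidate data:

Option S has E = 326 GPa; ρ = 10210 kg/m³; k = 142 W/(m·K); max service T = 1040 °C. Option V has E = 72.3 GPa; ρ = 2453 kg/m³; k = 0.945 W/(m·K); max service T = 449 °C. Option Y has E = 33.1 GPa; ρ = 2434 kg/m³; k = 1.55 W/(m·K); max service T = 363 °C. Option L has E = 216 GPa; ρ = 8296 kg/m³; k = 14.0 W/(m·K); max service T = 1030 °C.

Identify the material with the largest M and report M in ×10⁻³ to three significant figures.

option L, M = 0.723×10⁻³

Screen on constraints: k ≥ 7.78 W/(m·K); max service T ≥ 740 °C. Survivors: option S, option L.
Evaluate M for each candidate:
  option L: M = 0.723×10⁻³
  option S: M = 0.674×10⁻³
Option L ranks first.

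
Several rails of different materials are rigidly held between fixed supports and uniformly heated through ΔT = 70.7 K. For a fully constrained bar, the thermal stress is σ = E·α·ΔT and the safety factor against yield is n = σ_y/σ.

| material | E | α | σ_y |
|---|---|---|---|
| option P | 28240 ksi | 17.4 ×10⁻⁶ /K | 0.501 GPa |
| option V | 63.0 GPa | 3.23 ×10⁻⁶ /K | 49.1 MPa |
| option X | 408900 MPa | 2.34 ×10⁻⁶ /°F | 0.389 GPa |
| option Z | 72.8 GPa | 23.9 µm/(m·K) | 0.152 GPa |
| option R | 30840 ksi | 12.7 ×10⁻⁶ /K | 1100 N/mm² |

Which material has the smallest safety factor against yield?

Per material, after unit conversion:
  option P: E = 194.7, α = 17.4, σ_y = 501.0 → σ = 240 MPa, n = 2.09
  option V: E = 63.00, α = 3.23, σ_y = 49.10 → σ = 14.4 MPa, n = 3.41
  option X: E = 408.9, α = 4.21, σ_y = 389.0 → σ = 122 MPa, n = 3.19
  option Z: E = 72.80, α = 23.9, σ_y = 152.0 → σ = 123 MPa, n = 1.24
  option R: E = 212.6, α = 12.7, σ_y = 1100 → σ = 191 MPa, n = 5.76
Smallest n: option Z with n = 1.24.

option Z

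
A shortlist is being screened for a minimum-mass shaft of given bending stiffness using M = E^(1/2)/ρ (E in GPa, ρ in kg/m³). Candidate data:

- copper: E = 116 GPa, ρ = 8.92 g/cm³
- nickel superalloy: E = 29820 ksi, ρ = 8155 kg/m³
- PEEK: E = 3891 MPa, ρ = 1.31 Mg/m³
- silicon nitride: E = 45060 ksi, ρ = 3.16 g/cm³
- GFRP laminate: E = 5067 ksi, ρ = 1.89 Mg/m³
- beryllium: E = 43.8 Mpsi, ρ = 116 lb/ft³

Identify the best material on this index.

beryllium

After converting to SI:
  copper: E = 116.0 GPa, ρ = 8920 kg/m³
  nickel superalloy: E = 205.6 GPa, ρ = 8155 kg/m³
  PEEK: E = 3.891 GPa, ρ = 1310 kg/m³
  silicon nitride: E = 310.7 GPa, ρ = 3160 kg/m³
  GFRP laminate: E = 34.94 GPa, ρ = 1890 kg/m³
  beryllium: E = 302.0 GPa, ρ = 1858 kg/m³
  beryllium: M = 9.35×10⁻³
  silicon nitride: M = 5.58×10⁻³
  GFRP laminate: M = 3.13×10⁻³
  nickel superalloy: M = 1.76×10⁻³
  PEEK: M = 1.51×10⁻³
  copper: M = 1.21×10⁻³
Beryllium ranks first.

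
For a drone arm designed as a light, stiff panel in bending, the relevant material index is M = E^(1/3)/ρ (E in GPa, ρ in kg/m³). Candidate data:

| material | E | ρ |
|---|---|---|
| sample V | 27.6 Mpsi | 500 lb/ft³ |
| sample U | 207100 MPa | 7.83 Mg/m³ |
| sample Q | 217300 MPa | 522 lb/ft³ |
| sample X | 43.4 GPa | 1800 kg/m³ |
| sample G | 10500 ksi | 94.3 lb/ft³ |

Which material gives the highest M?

sample G

Normalizing units and computing the index:
  sample V: E = 190.3 GPa, ρ = 8009 kg/m³
  sample U: E = 207.1 GPa, ρ = 7830 kg/m³
  sample Q: E = 217.3 GPa, ρ = 8362 kg/m³
  sample X: E = 43.40 GPa, ρ = 1800 kg/m³
  sample G: E = 72.39 GPa, ρ = 1511 kg/m³
  sample G: M = 2.76×10⁻³
  sample X: M = 1.95×10⁻³
  sample U: M = 0.756×10⁻³
  sample Q: M = 0.719×10⁻³
  sample V: M = 0.718×10⁻³
Sample G has the largest M.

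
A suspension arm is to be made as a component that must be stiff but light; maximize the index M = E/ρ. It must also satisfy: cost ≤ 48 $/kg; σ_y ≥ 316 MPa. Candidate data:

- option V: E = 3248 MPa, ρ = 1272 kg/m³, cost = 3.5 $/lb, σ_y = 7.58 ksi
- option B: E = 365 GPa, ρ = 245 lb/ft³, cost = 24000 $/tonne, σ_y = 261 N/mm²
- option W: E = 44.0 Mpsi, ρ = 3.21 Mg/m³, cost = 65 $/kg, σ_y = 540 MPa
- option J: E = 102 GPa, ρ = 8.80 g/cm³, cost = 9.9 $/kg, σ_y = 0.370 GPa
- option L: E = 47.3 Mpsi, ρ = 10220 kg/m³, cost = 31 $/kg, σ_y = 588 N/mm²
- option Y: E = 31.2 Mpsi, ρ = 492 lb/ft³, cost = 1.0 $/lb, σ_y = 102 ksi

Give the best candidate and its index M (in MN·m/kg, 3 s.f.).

Screen on constraints: cost ≤ 48 $/kg; σ_y ≥ 316 MPa. Survivors: option J, option L, option Y.
After converting to SI:
  option J: E = 102.0 GPa, ρ = 8800 kg/m³
  option L: E = 326.1 GPa, ρ = 10220 kg/m³
  option Y: E = 215.1 GPa, ρ = 7881 kg/m³
  option L: M = 31.9 MN·m/kg
  option Y: M = 27.3 MN·m/kg
  option J: M = 11.6 MN·m/kg
Option L ranks first.

option L, M = 31.9 MN·m/kg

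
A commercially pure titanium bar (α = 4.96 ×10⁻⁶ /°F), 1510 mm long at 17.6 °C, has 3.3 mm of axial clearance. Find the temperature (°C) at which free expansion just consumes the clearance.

262 °C

α = 4.96×10⁻⁶/°F × 9/5 = 8.93×10⁻⁶/K.
α·L₀·ΔT = 3.3 mm ⇒ ΔT = 3.3 / (8.93×10⁻⁶ × 1510.0) = 244.8 K.
T = 17.6 + 244.8 = 262.4 °C.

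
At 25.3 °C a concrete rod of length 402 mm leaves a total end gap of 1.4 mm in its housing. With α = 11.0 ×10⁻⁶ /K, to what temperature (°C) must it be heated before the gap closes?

α·L₀·ΔT = 1.4 mm ⇒ ΔT = 1.4 / (11.0×10⁻⁶ × 402.0) = 316.6 K.
T = 25.3 + 316.6 = 341.9 °C.

342 °C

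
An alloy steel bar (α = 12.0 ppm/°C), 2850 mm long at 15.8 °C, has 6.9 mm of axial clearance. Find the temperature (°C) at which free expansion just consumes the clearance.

α·L₀·ΔT = 6.9 mm ⇒ ΔT = 6.9 / (12.0×10⁻⁶ × 2850.0) = 201.8 K.
T = 15.8 + 201.8 = 217.6 °C.

218 °C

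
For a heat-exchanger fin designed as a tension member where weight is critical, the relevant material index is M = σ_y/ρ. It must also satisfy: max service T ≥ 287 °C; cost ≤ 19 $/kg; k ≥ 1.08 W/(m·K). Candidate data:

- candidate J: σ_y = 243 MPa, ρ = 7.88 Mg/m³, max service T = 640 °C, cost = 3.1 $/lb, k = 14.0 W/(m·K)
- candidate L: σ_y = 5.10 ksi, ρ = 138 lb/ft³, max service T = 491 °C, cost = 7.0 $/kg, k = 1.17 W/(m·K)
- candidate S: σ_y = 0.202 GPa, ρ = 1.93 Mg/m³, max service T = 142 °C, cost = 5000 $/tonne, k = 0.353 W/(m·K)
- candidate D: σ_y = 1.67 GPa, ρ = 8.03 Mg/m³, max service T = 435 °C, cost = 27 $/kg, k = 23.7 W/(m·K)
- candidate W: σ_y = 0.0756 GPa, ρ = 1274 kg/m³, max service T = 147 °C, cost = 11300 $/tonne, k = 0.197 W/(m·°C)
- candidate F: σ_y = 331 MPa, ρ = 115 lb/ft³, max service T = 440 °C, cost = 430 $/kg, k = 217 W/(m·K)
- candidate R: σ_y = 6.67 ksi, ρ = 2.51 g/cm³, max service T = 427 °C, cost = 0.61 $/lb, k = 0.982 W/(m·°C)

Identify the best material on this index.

candidate J

Screen on constraints: max service T ≥ 287 °C; cost ≤ 19 $/kg; k ≥ 1.08 W/(m·K). Survivors: candidate J, candidate L.
Convert each candidate to consistent units, then evaluate M:
  candidate J: σ_y = 243.0 MPa, ρ = 7880 kg/m³
  candidate L: σ_y = 35.16 MPa, ρ = 2211 kg/m³
  candidate J: M = 30.8 kN·m/kg
  candidate L: M = 15.9 kN·m/kg
Candidate J ranks first.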